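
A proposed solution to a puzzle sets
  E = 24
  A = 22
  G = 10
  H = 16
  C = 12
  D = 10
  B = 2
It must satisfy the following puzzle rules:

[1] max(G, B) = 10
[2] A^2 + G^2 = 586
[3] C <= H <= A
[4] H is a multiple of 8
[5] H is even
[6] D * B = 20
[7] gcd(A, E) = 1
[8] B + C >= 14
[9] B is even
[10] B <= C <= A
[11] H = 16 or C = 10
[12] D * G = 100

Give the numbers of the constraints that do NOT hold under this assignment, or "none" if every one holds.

The assignment fails constraints 2 and 7.

[1] max(10, 2) = 10 — holds.
[2] A^2 + G^2 = 22^2 + 10^2 = 484 + 100 = 584, not 586 — does not hold.
[3] values 12 <= 16 <= 22 — holds.
[4] 16 / 8 = 2, so 8 divides 16 — holds.
[5] H = 16 is even — holds.
[6] D * B = 10 * 2 = 20 — holds.
[7] gcd(22, 24) = 2, not 1 — does not hold.
[8] B + C = 2 + 12 = 14; 14 ≥ 14 — holds.
[9] B = 2 is even — holds.
[10] values 2 <= 12 <= 22 — holds.
[11] H = 16 = 16 (first disjunct) — holds.
[12] D * G = 10 * 10 = 100 — holds.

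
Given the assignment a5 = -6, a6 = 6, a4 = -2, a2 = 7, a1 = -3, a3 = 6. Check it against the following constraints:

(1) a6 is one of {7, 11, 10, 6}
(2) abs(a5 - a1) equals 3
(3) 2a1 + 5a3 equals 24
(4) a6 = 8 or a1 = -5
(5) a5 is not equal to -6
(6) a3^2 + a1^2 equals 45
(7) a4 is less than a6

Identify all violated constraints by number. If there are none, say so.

Constraints 4 and 5 are violated.

(1) a6 = 6 is in {7, 11, 10, 6}  ✓
(2) abs(-6 - (-3)) = 3  ✓
(3) 2a1 + 5a3 = 2(-3) + 5(6) = 24  ✓
(4) a6 = 6 ≠ 8 and a1 = -3 ≠ -5; both disjuncts false  ✗
(5) a5 = -6, but -6 is required to differ  ✗
(6) a3^2 + a1^2 = 6^2 + (-3)^2 = 36 + 9 = 45  ✓
(7) a4 = -2, a6 = 6; -2 < 6  ✓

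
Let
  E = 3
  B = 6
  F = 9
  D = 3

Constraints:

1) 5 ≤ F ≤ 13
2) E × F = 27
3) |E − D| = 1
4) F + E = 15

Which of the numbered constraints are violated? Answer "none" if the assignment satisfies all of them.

Constraints 3, 4 are violated.

1) F = 9 lies in [5, 13] — OK.
2) E × F = 3 × 9 = 27 — OK.
3) |3 − 3| = 0, not 1 — violated.
4) F + E = 9 + 3 = 12, not 15 — violated.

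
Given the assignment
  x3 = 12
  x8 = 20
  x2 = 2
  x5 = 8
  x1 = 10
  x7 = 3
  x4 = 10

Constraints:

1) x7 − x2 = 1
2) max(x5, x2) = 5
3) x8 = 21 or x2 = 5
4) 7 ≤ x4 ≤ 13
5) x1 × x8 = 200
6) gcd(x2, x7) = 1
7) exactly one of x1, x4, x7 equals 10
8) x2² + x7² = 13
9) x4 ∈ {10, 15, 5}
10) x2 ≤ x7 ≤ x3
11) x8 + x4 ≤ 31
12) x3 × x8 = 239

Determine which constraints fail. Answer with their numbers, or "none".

1) x7 − x2 = 3 − 2 = 1 — holds.
2) max(8, 2) = 8, not 5 — does not hold.
3) x8 = 20 ≠ 21 and x2 = 2 ≠ 5; both disjuncts false — does not hold.
4) x4 = 10 lies in [7, 13] — holds.
5) x1 × x8 = 10 × 20 = 200 — holds.
6) gcd(2, 3) = 1 — holds.
7) x1=10, x4=10, x7=3; 2 of them equal 10, not exactly one — does not hold.
8) x2² + x7² = 2² + 3² = 4 + 9 = 13 — holds.
9) x4 = 10 is in {10, 15, 5} — holds.
10) values 2 ≤ 3 ≤ 12 — holds.
11) x8 + x4 = 20 + 10 = 30; 30 ≤ 31 — holds.
12) x3 × x8 = 12 × 20 = 240, not 239 — does not hold.

No — constraints 2, 3, 7, and 12 are not satisfied.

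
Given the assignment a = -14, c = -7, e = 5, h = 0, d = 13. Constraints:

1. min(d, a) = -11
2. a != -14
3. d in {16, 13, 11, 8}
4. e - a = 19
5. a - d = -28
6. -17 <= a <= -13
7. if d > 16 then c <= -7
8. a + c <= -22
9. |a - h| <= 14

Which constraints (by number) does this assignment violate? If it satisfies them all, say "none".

1. min(13, -14) = -14, not -11  fails
2. a = -14, but -14 is required to differ  fails
3. d = 13 is in {16, 13, 11, 8}  holds
4. e - a = 5 - (-14) = 19  holds
5. a - d = -14 - 13 = -27, not -28  fails
6. a = -14 lies in [-17, -13]  holds
7. d = 13, not > 16; antecedent false, conditional vacuously true  holds
8. a + c = -14 + (-7) = -21; -21 > -22, bound -22 not met  fails
9. |-14 - 0| = 14; 14 ≤ 14  holds

The assignment fails constraints 1, 2, 5, and 8.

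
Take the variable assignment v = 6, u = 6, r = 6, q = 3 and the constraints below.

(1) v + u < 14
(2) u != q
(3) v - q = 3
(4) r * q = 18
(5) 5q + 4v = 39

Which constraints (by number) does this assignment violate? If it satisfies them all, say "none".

Yes — all constraints hold.

(1) v + u = 6 + 6 = 12; 12 < 14 — holds.
(2) u = 6, q = 3; distinct — holds.
(3) v - q = 6 - 3 = 3 — holds.
(4) r * q = 6 * 3 = 18 — holds.
(5) 5q + 4v = 5(3) + 4(6) = 39 — holds.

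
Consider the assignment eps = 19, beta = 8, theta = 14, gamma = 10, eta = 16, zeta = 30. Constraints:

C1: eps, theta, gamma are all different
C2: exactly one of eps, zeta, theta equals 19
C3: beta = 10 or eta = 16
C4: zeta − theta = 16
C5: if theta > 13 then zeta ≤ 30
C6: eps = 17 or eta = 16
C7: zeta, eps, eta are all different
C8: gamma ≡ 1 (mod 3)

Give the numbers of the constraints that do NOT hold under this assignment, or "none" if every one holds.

C1: values 19, 14, 10 are pairwise distinct  ✔
C2: eps=19, zeta=30, theta=14; 1 of them equals 19  ✔
C3: beta = 8 ≠ 10, but eta = 16 = 16 (second disjunct)  ✔
C4: zeta − theta = 30 − 14 = 16  ✔
C5: theta = 14 > 13, so we need zeta ≤ 30; zeta = 30 ≤ 30  ✔
C6: eps = 19 ≠ 17, but eta = 16 = 16 (second disjunct)  ✔
C7: values 30, 19, 16 are pairwise distinct  ✔
C8: 10 mod 3 = 1  ✔

Yes — all constraints hold.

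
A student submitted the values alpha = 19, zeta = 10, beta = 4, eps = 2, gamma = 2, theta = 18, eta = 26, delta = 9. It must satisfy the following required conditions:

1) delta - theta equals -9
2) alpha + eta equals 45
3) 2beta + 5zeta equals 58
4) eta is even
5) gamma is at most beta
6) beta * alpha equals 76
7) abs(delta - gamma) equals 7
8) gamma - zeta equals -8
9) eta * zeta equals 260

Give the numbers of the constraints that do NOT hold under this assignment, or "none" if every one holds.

1) delta - theta = 9 - 18 = -9  OK
2) alpha + eta = 19 + 26 = 45  OK
3) 2beta + 5zeta = 2(4) + 5(10) = 58  OK
4) eta = 26 is even  OK
5) gamma = 2, beta = 4; 2 ≤ 4  OK
6) beta * alpha = 4 * 19 = 76  OK
7) abs(9 - 2) = 7  OK
8) gamma - zeta = 2 - 10 = -8  OK
9) eta * zeta = 26 * 10 = 260  OK

All constraints are satisfied.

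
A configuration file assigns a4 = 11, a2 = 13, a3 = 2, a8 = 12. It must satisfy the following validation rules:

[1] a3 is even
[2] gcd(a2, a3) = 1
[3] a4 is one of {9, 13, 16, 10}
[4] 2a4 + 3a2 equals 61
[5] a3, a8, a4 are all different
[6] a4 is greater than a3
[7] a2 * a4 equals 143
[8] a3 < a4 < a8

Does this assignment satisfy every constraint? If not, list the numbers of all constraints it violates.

The assignment fails constraint 3.

[1] a3 = 2 is even  holds
[2] gcd(13, 2) = 1  holds
[3] a4 = 11 is not in {9, 13, 16, 10}  fails
[4] 2a4 + 3a2 = 2(11) + 3(13) = 61  holds
[5] values 2, 12, 11 are pairwise distinct  holds
[6] a4 = 11, a3 = 2; 11 > 2  holds
[7] a2 * a4 = 13 * 11 = 143  holds
[8] values 2 < 11 < 12  holds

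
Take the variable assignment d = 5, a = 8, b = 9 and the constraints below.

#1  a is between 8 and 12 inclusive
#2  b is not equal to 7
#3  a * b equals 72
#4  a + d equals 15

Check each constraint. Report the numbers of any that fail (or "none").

#1 a = 8 lies in [8, 12] — holds.
#2 b = 9, and 9 ≠ 7 — holds.
#3 a * b = 8 * 9 = 72 — holds.
#4 a + d = 8 + 5 = 13, not 15 — does not hold.

Constraint 4 is violated.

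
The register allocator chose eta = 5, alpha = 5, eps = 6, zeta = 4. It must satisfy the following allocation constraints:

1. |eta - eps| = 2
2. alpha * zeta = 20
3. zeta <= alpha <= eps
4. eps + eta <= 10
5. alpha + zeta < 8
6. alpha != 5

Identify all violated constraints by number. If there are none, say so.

1. |5 - 6| = 1, not 2  FAIL
2. alpha * zeta = 5 * 4 = 20  OK
3. values 4 <= 5 <= 6  OK
4. eps + eta = 6 + 5 = 11; 11 > 10, bound 10 not met  FAIL
5. alpha + zeta = 5 + 4 = 9; 9 ≥ 8, bound 8 not met  FAIL
6. alpha = 5, but 5 is required to differ  FAIL

Constraints 1, 4, 5, 6 are violated.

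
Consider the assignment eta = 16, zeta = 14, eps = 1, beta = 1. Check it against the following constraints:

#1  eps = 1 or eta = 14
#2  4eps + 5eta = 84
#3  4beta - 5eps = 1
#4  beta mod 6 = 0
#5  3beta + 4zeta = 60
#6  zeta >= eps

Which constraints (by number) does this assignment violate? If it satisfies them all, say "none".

Constraints 3, 4, and 5 are violated.

#1 eps = 1 = 1 (first disjunct) — holds.
#2 4eps + 5eta = 4(1) + 5(16) = 84 — holds.
#3 4beta - 5eps = 4(1) - 5(1) = -1, not 1 — fails.
#4 1 mod 6 = 1, not 0 — fails.
#5 3beta + 4zeta = 3(1) + 4(14) = 59, not 60 — fails.
#6 zeta = 14, eps = 1; 14 ≥ 1 — holds.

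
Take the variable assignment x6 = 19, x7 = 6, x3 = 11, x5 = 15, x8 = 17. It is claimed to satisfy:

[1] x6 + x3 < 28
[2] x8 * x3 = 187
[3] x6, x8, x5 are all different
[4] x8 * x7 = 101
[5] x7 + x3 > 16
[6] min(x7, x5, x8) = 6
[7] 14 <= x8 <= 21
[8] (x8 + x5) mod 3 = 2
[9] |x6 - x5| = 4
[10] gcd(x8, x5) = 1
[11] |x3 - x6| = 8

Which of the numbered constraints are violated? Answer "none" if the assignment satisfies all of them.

[1] x6 + x3 = 19 + 11 = 30; 30 ≥ 28, bound 28 not met  false
[2] x8 * x3 = 17 * 11 = 187  true
[3] values 19, 17, 15 are pairwise distinct  true
[4] x8 * x7 = 17 * 6 = 102, not 101  false
[5] x7 + x3 = 6 + 11 = 17; 17 > 16  true
[6] min(6, 15, 17) = 6  true
[7] x8 = 17 lies in [14, 21]  true
[8] x8 + x5 = 32; 32 mod 3 = 2  true
[9] |19 - 15| = 4  true
[10] gcd(17, 15) = 1  true
[11] |11 - 19| = 8  true

The assignment fails constraints 1, 4.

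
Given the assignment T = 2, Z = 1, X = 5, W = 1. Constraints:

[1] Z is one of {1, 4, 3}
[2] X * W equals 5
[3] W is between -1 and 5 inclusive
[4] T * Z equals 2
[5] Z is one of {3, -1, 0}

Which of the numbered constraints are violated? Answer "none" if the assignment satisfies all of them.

Constraint 5 does not hold.

[1] Z = 1 is in {1, 4, 3} — holds.
[2] X * W = 5 * 1 = 5 — holds.
[3] W = 1 lies in [-1, 5] — holds.
[4] T * Z = 2 * 1 = 2 — holds.
[5] Z = 1 is not in {3, -1, 0} — fails.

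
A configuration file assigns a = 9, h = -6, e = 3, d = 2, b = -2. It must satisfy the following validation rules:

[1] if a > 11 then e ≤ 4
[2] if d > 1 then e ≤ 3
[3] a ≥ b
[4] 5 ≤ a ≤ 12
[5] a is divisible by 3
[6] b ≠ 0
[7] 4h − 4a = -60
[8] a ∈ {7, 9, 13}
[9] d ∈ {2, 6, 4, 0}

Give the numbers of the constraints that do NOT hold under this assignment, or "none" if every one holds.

[1] a = 9, not > 11; antecedent false, conditional vacuously true — OK.
[2] d = 2 > 1, so we need e ≤ 3; e = 3 ≤ 3 — OK.
[3] a = 9, b = -2; 9 ≥ -2 — OK.
[4] a = 9 lies in [5, 12] — OK.
[5] 9 / 3 = 3, so 3 divides 9 — OK.
[6] b = -2, and -2 ≠ 0 — OK.
[7] 4h − 4a = 4(-6) − 4(9) = -60 — OK.
[8] a = 9 is in {7, 9, 13} — OK.
[9] d = 2 is in {2, 6, 4, 0} — OK.

Yes — all constraints hold.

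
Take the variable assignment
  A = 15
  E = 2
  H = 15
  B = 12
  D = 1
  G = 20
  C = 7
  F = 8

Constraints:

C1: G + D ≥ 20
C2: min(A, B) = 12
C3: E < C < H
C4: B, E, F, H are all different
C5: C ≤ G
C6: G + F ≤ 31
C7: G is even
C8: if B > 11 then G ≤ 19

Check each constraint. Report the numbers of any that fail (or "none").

C1: G + D = 20 + 1 = 21; 21 ≥ 20  ✔
C2: min(15, 12) = 12  ✔
C3: values 2 < 7 < 15  ✔
C4: values 12, 2, 8, 15 are pairwise distinct  ✔
C5: C = 7, G = 20; 7 ≤ 20  ✔
C6: G + F = 20 + 8 = 28; 28 ≤ 31  ✔
C7: G = 20 is even  ✔
C8: B = 12 > 11, so we need G ≤ 19; but G = 20 > 19  ✘

The assignment fails constraint 8.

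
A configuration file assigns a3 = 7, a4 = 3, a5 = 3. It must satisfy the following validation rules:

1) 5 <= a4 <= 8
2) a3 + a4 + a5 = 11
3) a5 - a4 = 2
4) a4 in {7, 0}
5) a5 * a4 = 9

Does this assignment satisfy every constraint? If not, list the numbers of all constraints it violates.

1) a4 = 3 is outside [5, 8]  no
2) a3 + a4 + a5 = 7 + 3 + 3 = 13, not 11  no
3) a5 - a4 = 3 - 3 = 0, not 2  no
4) a4 = 3 is not in {7, 0}  no
5) a5 * a4 = 3 * 3 = 9  yes

No — constraints 1, 2, 3, 4 are not satisfied.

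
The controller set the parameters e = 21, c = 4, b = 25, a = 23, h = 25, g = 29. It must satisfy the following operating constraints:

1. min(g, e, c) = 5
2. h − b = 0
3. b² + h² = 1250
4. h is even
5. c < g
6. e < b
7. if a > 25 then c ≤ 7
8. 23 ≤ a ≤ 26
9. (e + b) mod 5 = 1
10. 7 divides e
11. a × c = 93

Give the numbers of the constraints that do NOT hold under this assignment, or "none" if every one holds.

The assignment fails constraints 1, 4, 11.

1. min(29, 21, 4) = 4, not 5 — does not hold.
2. h − b = 25 − 25 = 0 — holds.
3. b² + h² = 25² + 25² = 625 + 625 = 1250 — holds.
4. h = 25 is odd — does not hold.
5. c = 4, g = 29; 4 < 29 — holds.
6. e = 21, b = 25; 21 < 25 — holds.
7. a = 23, not > 25; antecedent false, conditional vacuously true — holds.
8. a = 23 lies in [23, 26] — holds.
9. e + b = 46; 46 mod 5 = 1 — holds.
10. 21 / 7 = 3, so 7 divides 21 — holds.
11. a × c = 23 × 4 = 92, not 93 — does not hold.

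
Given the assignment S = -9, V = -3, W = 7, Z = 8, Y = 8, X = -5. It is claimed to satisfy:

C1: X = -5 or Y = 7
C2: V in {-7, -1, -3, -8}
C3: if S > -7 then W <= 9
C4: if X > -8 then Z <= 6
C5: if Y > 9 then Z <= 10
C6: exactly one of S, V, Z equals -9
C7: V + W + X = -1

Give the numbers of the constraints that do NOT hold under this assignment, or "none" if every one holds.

The assignment fails constraint 4.

C1: X = -5 = -5 (first disjunct)  OK
C2: V = -3 is in {-7, -1, -3, -8}  OK
C3: S = -9, not > -7; antecedent false, conditional vacuously true  OK
C4: X = -5 > -8, so we need Z ≤ 6; but Z = 8 > 6  FAIL
C5: Y = 8, not > 9; antecedent false, conditional vacuously true  OK
C6: S=-9, V=-3, Z=8; 1 of them equals -9  OK
C7: V + W + X = -3 + 7 + (-5) = -1  OK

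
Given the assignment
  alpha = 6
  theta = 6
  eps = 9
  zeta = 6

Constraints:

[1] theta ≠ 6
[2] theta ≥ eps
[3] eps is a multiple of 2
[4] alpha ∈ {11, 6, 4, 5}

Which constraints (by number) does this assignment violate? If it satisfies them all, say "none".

[1] theta = 6, but 6 is required to differ — fails.
[2] theta = 6, eps = 9; 6 < 9 (want ≥) — fails.
[3] 9 = 2×4 + 1, so 2 does not divide 9 — fails.
[4] alpha = 6 is in {11, 6, 4, 5} — holds.

The assignment fails constraints 1, 2, 3.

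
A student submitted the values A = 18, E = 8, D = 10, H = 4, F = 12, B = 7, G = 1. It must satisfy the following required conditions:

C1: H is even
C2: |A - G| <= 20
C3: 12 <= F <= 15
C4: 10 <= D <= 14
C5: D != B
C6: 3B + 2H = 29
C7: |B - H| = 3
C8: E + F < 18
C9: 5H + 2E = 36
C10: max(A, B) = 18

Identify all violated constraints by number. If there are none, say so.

Constraint 8 does not hold.

C1: H = 4 is even — holds.
C2: |18 - 1| = 17; 17 ≤ 20 — holds.
C3: F = 12 lies in [12, 15] — holds.
C4: D = 10 lies in [10, 14] — holds.
C5: D = 10, B = 7; distinct — holds.
C6: 3B + 2H = 3(7) + 2(4) = 29 — holds.
C7: |7 - 4| = 3 — holds.
C8: E + F = 8 + 12 = 20; 20 ≥ 18, bound 18 not met — fails.
C9: 5H + 2E = 5(4) + 2(8) = 36 — holds.
C10: max(18, 7) = 18 — holds.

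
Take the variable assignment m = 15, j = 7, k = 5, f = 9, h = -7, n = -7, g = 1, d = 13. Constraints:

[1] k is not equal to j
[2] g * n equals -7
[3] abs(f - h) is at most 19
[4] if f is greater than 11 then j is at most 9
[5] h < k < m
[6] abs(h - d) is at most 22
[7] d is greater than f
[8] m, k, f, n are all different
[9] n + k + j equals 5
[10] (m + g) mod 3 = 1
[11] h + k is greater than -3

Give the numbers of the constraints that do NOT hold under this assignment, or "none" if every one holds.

[1] k = 5, j = 7; distinct — satisfied.
[2] g * n = 1 * (-7) = -7 — satisfied.
[3] abs(9 - (-7)) = 16; 16 ≤ 19 — satisfied.
[4] f = 9, not > 11; antecedent false, conditional vacuously true — satisfied.
[5] values -7 < 5 < 15 — satisfied.
[6] abs(-7 - 13) = 20; 20 ≤ 22 — satisfied.
[7] d = 13, f = 9; 13 > 9 — satisfied.
[8] values 15, 5, 9, -7 are pairwise distinct — satisfied.
[9] n + k + j = -7 + 5 + 7 = 5 — satisfied.
[10] m + g = 16; 16 mod 3 = 1 — satisfied.
[11] h + k = -7 + 5 = -2; -2 > -3 — satisfied.

Yes — all constraints hold.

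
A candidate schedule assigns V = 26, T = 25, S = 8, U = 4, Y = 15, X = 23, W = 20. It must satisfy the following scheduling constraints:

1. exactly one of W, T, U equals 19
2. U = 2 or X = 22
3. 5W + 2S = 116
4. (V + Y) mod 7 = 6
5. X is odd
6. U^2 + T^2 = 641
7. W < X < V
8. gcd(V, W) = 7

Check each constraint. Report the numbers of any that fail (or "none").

No — constraints 1, 2, and 8 are not satisfied.

1. W=20, T=25, U=4; 0 of them equal 19, not exactly one  ✘
2. U = 4 ≠ 2 and X = 23 ≠ 22; both disjuncts false  ✘
3. 5W + 2S = 5(20) + 2(8) = 116  ✔
4. V + Y = 41; 41 mod 7 = 6  ✔
5. X = 23 is odd  ✔
6. U^2 + T^2 = 4^2 + 25^2 = 16 + 625 = 641  ✔
7. values 20 < 23 < 26  ✔
8. gcd(26, 20) = 2, not 7  ✘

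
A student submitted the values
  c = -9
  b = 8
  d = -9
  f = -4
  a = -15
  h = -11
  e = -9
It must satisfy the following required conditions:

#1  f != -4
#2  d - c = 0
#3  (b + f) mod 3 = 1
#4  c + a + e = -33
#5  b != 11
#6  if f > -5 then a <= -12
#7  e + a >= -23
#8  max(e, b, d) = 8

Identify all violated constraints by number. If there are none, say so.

#1 f = -4, but -4 is required to differ  ✘
#2 d - c = -9 - (-9) = 0  ✔
#3 b + f = 4; 4 mod 3 = 1  ✔
#4 c + a + e = -9 + (-15) + (-9) = -33  ✔
#5 b = 8, and 8 ≠ 11  ✔
#6 f = -4 > -5, so we need a ≤ -12; a = -15 ≤ -12  ✔
#7 e + a = -9 + (-15) = -24; -24 < -23, bound -23 not met  ✘
#8 max(-9, 8, -9) = 8  ✔

Violated: 1 and 7.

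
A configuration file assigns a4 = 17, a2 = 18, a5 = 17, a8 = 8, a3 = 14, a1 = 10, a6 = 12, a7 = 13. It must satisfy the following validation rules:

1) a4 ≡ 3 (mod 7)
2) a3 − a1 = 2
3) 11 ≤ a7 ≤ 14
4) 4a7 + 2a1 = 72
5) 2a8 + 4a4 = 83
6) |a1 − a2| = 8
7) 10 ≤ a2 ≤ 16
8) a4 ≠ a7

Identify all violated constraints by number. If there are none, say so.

1) 17 mod 7 = 3 — OK.
2) a3 − a1 = 14 − 10 = 4, not 2 — violated.
3) a7 = 13 lies in [11, 14] — OK.
4) 4a7 + 2a1 = 4(13) + 2(10) = 72 — OK.
5) 2a8 + 4a4 = 2(8) + 4(17) = 84, not 83 — violated.
6) |10 − 18| = 8 — OK.
7) a2 = 18 is outside [10, 16] — violated.
8) a4 = 17, a7 = 13; distinct — OK.

Constraints 2, 5, 7 are violated.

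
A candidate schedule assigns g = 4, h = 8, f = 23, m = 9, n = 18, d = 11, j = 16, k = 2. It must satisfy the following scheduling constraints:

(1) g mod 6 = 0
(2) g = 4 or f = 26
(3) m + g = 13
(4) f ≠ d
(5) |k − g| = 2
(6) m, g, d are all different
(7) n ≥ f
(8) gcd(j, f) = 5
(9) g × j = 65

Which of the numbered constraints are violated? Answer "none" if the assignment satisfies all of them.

(1) 4 mod 6 = 4, not 0 — violated.
(2) g = 4 = 4 (first disjunct) — satisfied.
(3) m + g = 9 + 4 = 13 — satisfied.
(4) f = 23, d = 11; distinct — satisfied.
(5) |2 − 4| = 2 — satisfied.
(6) values 9, 4, 11 are pairwise distinct — satisfied.
(7) n = 18, f = 23; 18 < 23 (want ≥) — violated.
(8) gcd(16, 23) = 1, not 5 — violated.
(9) g × j = 4 × 16 = 64, not 65 — violated.

Violated: 1, 7, 8, and 9.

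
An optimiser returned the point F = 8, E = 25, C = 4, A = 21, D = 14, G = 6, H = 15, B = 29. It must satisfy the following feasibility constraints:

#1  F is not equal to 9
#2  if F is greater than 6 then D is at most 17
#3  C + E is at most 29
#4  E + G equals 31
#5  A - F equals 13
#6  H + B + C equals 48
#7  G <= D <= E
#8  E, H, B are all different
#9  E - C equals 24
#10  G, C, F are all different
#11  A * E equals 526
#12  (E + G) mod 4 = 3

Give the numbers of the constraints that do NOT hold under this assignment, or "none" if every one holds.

Violated: 9 and 11.

#1 F = 8, and 8 ≠ 9 — OK.
#2 F = 8 > 6, so we need D ≤ 17; D = 14 ≤ 17 — OK.
#3 C + E = 4 + 25 = 29; 29 ≤ 29 — OK.
#4 E + G = 25 + 6 = 31 — OK.
#5 A - F = 21 - 8 = 13 — OK.
#6 H + B + C = 15 + 29 + 4 = 48 — OK.
#7 values 6 <= 14 <= 25 — OK.
#8 values 25, 15, 29 are pairwise distinct — OK.
#9 E - C = 25 - 4 = 21, not 24 — violated.
#10 values 6, 4, 8 are pairwise distinct — OK.
#11 A * E = 21 * 25 = 525, not 526 — violated.
#12 E + G = 31; 31 mod 4 = 3 — OK.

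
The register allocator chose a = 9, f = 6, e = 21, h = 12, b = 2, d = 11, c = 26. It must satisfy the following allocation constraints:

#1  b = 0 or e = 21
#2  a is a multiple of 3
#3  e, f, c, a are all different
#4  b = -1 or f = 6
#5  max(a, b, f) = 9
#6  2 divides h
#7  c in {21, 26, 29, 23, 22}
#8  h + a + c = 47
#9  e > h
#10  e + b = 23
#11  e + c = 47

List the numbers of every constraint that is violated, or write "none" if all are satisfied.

#1 b = 2 ≠ 0, but e = 21 = 21 (second disjunct) — holds.
#2 9 / 3 = 3, so 3 divides 9 — holds.
#3 values 21, 6, 26, 9 are pairwise distinct — holds.
#4 b = 2 ≠ -1, but f = 6 = 6 (second disjunct) — holds.
#5 max(9, 2, 6) = 9 — holds.
#6 12 / 2 = 6, so 2 divides 12 — holds.
#7 c = 26 is in {21, 26, 29, 23, 22} — holds.
#8 h + a + c = 12 + 9 + 26 = 47 — holds.
#9 e = 21, h = 12; 21 > 12 — holds.
#10 e + b = 21 + 2 = 23 — holds.
#11 e + c = 21 + 26 = 47 — holds.

No violations.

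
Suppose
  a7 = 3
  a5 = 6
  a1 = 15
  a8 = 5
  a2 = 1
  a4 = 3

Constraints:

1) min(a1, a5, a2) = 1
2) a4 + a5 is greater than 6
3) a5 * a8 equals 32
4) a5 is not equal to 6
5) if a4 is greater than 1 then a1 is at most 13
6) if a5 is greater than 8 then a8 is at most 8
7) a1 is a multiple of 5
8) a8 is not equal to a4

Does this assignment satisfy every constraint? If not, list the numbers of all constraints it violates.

1) min(15, 6, 1) = 1 — holds.
2) a4 + a5 = 3 + 6 = 9; 9 > 6 — holds.
3) a5 * a8 = 6 * 5 = 30, not 32 — does not hold.
4) a5 = 6, but 6 is required to differ — does not hold.
5) a4 = 3 > 1, so we need a1 ≤ 13; but a1 = 15 > 13 — does not hold.
6) a5 = 6, not > 8; antecedent false, conditional vacuously true — holds.
7) 15 / 5 = 3, so 5 divides 15 — holds.
8) a8 = 5, a4 = 3; distinct — holds.

Constraints 3, 4, 5 do not hold.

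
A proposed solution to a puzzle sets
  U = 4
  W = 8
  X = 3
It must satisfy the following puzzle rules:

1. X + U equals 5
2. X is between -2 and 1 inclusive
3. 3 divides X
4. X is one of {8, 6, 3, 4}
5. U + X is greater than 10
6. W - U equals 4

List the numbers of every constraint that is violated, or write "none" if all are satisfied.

Violated: 1, 2, and 5.

1. X + U = 3 + 4 = 7, not 5 — violated.
2. X = 3 is outside [-2, 1] — violated.
3. 3 / 3 = 1, so 3 divides 3 — OK.
4. X = 3 is in {8, 6, 3, 4} — OK.
5. U + X = 4 + 3 = 7; 7 ≤ 10, bound 10 not met — violated.
6. W - U = 8 - 4 = 4 — OK.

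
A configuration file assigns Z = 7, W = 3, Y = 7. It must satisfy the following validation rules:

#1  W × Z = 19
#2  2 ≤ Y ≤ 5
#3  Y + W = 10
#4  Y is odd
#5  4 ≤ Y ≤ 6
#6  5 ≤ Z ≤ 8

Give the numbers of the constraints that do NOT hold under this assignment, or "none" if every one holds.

Constraints 1, 2, 5 do not hold.

#1 W × Z = 3 × 7 = 21, not 19 — violated.
#2 Y = 7 is outside [2, 5] — violated.
#3 Y + W = 7 + 3 = 10 — satisfied.
#4 Y = 7 is odd — satisfied.
#5 Y = 7 is outside [4, 6] — violated.
#6 Z = 7 lies in [5, 8] — satisfied.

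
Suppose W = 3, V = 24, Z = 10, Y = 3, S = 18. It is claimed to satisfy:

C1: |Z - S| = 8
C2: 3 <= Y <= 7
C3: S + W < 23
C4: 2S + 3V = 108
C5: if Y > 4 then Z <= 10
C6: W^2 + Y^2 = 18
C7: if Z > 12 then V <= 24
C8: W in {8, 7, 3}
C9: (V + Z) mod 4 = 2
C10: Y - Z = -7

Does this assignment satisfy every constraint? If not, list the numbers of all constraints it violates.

C1: |10 - 18| = 8  ✔
C2: Y = 3 lies in [3, 7]  ✔
C3: S + W = 18 + 3 = 21; 21 < 23  ✔
C4: 2S + 3V = 2(18) + 3(24) = 108  ✔
C5: Y = 3, not > 4; antecedent false, conditional vacuously true  ✔
C6: W^2 + Y^2 = 3^2 + 3^2 = 9 + 9 = 18  ✔
C7: Z = 10, not > 12; antecedent false, conditional vacuously true  ✔
C8: W = 3 is in {8, 7, 3}  ✔
C9: V + Z = 34; 34 mod 4 = 2  ✔
C10: Y - Z = 3 - 10 = -7  ✔

No violations.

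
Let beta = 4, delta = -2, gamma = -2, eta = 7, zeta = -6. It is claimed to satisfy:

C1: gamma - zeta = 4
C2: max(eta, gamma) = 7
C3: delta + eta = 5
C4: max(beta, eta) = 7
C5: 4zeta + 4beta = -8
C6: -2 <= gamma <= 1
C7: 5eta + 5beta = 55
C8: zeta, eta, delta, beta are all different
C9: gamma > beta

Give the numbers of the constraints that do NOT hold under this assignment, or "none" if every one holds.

C1: gamma - zeta = -2 - (-6) = 4 — holds.
C2: max(7, -2) = 7 — holds.
C3: delta + eta = -2 + 7 = 5 — holds.
C4: max(4, 7) = 7 — holds.
C5: 4zeta + 4beta = 4(-6) + 4(4) = -8 — holds.
C6: gamma = -2 lies in [-2, 1] — holds.
C7: 5eta + 5beta = 5(7) + 5(4) = 55 — holds.
C8: values -6, 7, -2, 4 are pairwise distinct — holds.
C9: gamma = -2, beta = 4; -2 ≤ 4 (want >) — does not hold.

Constraint 9 is violated.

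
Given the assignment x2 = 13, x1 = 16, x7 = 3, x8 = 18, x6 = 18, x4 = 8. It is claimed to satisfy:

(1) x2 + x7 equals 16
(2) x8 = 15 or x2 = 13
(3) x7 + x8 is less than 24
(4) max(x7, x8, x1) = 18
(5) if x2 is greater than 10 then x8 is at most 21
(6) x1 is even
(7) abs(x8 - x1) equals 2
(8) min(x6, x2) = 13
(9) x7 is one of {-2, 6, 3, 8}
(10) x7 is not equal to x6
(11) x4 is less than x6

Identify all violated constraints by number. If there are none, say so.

None — every constraint holds.

(1) x2 + x7 = 13 + 3 = 16 — OK.
(2) x8 = 18 ≠ 15, but x2 = 13 = 13 (second disjunct) — OK.
(3) x7 + x8 = 3 + 18 = 21; 21 < 24 — OK.
(4) max(3, 18, 16) = 18 — OK.
(5) x2 = 13 > 10, so we need x8 ≤ 21; x8 = 18 ≤ 21 — OK.
(6) x1 = 16 is even — OK.
(7) abs(18 - 16) = 2 — OK.
(8) min(18, 13) = 13 — OK.
(9) x7 = 3 is in {-2, 6, 3, 8} — OK.
(10) x7 = 3, x6 = 18; distinct — OK.
(11) x4 = 8, x6 = 18; 8 < 18 — OK.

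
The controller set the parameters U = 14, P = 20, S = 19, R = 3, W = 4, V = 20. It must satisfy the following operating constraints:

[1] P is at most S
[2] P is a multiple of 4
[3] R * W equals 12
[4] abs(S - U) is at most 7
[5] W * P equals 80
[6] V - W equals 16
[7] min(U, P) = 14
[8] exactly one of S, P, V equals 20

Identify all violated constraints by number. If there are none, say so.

Constraints 1, 8 do not hold.

[1] P = 20, S = 19; 20 > 19 (want ≤) — fails.
[2] 20 / 4 = 5, so 4 divides 20 — holds.
[3] R * W = 3 * 4 = 12 — holds.
[4] abs(19 - 14) = 5; 5 ≤ 7 — holds.
[5] W * P = 4 * 20 = 80 — holds.
[6] V - W = 20 - 4 = 16 — holds.
[7] min(14, 20) = 14 — holds.
[8] S=19, P=20, V=20; 2 of them equal 20, not exactly one — fails.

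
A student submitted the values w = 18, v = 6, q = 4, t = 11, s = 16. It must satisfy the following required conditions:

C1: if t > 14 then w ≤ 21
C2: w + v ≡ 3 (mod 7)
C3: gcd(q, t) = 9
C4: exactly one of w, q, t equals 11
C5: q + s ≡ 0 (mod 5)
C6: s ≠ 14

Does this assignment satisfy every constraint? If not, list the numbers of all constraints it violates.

Constraint 3 is violated.

C1: t = 11, not > 14; antecedent false, conditional vacuously true  ✓
C2: w + v = 24; 24 mod 7 = 3  ✓
C3: gcd(4, 11) = 1, not 9  ✗
C4: w=18, q=4, t=11; 1 of them equals 11  ✓
C5: q + s = 20; 20 mod 5 = 0  ✓
C6: s = 16, and 16 ≠ 14  ✓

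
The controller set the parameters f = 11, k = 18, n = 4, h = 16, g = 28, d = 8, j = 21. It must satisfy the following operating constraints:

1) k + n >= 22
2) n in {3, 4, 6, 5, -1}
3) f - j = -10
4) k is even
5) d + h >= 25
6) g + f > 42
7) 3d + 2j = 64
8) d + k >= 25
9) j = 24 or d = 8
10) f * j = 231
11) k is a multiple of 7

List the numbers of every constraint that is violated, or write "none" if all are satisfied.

1) k + n = 18 + 4 = 22; 22 ≥ 22  holds
2) n = 4 is in {3, 4, 6, 5, -1}  holds
3) f - j = 11 - 21 = -10  holds
4) k = 18 is even  holds
5) d + h = 8 + 16 = 24; 24 < 25, bound 25 not met  fails
6) g + f = 28 + 11 = 39; 39 ≤ 42, bound 42 not met  fails
7) 3d + 2j = 3(8) + 2(21) = 66, not 64  fails
8) d + k = 8 + 18 = 26; 26 ≥ 25  holds
9) j = 21 ≠ 24, but d = 8 = 8 (second disjunct)  holds
10) f * j = 11 * 21 = 231  holds
11) 18 = 7*2 + 4, so 7 does not divide 18  fails

Constraints 5, 6, 7, 11 do not hold.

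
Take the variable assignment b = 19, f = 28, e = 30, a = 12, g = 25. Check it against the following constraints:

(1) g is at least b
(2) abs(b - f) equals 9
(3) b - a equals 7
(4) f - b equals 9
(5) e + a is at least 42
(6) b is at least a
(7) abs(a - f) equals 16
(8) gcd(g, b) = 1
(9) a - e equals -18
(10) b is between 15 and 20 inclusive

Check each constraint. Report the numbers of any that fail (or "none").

None — every constraint holds.

(1) g = 25, b = 19; 25 ≥ 19 — OK.
(2) abs(19 - 28) = 9 — OK.
(3) b - a = 19 - 12 = 7 — OK.
(4) f - b = 28 - 19 = 9 — OK.
(5) e + a = 30 + 12 = 42; 42 ≥ 42 — OK.
(6) b = 19, a = 12; 19 ≥ 12 — OK.
(7) abs(12 - 28) = 16 — OK.
(8) gcd(25, 19) = 1 — OK.
(9) a - e = 12 - 30 = -18 — OK.
(10) b = 19 lies in [15, 20] — OK.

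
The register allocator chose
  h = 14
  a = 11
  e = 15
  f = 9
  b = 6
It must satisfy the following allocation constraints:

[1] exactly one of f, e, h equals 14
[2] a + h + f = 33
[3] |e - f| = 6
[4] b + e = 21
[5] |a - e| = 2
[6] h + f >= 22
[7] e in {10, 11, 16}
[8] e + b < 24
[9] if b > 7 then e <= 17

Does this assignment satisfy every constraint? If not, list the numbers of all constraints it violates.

[1] f=9, e=15, h=14; 1 of them equals 14 — holds.
[2] a + h + f = 11 + 14 + 9 = 34, not 33 — fails.
[3] |15 - 9| = 6 — holds.
[4] b + e = 6 + 15 = 21 — holds.
[5] |11 - 15| = 4, not 2 — fails.
[6] h + f = 14 + 9 = 23; 23 ≥ 22 — holds.
[7] e = 15 is not in {10, 11, 16} — fails.
[8] e + b = 15 + 6 = 21; 21 < 24 — holds.
[9] b = 6, not > 7; antecedent false, conditional vacuously true — holds.

The assignment fails constraints 2, 5, 7.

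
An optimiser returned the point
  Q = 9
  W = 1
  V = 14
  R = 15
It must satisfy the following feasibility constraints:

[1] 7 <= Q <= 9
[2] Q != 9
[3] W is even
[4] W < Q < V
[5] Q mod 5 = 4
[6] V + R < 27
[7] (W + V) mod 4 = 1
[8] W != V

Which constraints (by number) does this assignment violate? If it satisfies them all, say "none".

[1] Q = 9 lies in [7, 9] — holds.
[2] Q = 9, but 9 is required to differ — fails.
[3] W = 1 is odd — fails.
[4] values 1 < 9 < 14 — holds.
[5] 9 mod 5 = 4 — holds.
[6] V + R = 14 + 15 = 29; 29 ≥ 27, bound 27 not met — fails.
[7] W + V = 15; 15 mod 4 = 3, not 1 — fails.
[8] W = 1, V = 14; distinct — holds.

Constraints 2, 3, 6, 7 do not hold.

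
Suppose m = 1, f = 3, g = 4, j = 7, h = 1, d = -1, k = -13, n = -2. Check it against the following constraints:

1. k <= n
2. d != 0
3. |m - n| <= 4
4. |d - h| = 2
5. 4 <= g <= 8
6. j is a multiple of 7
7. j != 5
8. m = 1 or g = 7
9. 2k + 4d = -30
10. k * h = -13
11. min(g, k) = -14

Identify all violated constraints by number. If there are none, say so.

Constraint 11 is violated.

1. k = -13, n = -2; -13 ≤ -2 — satisfied.
2. d = -1, and -1 ≠ 0 — satisfied.
3. |1 - (-2)| = 3; 3 ≤ 4 — satisfied.
4. |-1 - 1| = 2 — satisfied.
5. g = 4 lies in [4, 8] — satisfied.
6. 7 / 7 = 1, so 7 divides 7 — satisfied.
7. j = 7, and 7 ≠ 5 — satisfied.
8. m = 1 = 1 (first disjunct) — satisfied.
9. 2k + 4d = 2(-13) + 4(-1) = -30 — satisfied.
10. k * h = -13 * 1 = -13 — satisfied.
11. min(4, -13) = -13, not -14 — violated.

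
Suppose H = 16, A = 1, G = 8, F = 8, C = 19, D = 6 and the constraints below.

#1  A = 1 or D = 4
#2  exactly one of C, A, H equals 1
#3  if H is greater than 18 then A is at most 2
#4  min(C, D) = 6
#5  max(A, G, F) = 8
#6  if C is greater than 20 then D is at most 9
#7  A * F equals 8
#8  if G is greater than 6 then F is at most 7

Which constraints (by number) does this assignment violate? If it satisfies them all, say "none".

The assignment fails constraint 8.

#1 A = 1 = 1 (first disjunct)  holds
#2 C=19, A=1, H=16; 1 of them equals 1  holds
#3 H = 16, not > 18; antecedent false, conditional vacuously true  holds
#4 min(19, 6) = 6  holds
#5 max(1, 8, 8) = 8  holds
#6 C = 19, not > 20; antecedent false, conditional vacuously true  holds
#7 A * F = 1 * 8 = 8  holds
#8 G = 8 > 6, so we need F ≤ 7; but F = 8 > 7  fails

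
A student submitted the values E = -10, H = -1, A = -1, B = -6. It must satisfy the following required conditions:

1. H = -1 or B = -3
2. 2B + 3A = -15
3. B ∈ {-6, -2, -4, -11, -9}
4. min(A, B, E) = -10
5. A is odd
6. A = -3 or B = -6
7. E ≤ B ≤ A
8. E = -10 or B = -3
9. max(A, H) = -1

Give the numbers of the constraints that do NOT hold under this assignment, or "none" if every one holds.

Yes — all constraints hold.

1. H = -1 = -1 (first disjunct)  yes
2. 2B + 3A = 2(-6) + 3(-1) = -15  yes
3. B = -6 is in {-6, -2, -4, -11, -9}  yes
4. min(-1, -6, -10) = -10  yes
5. A = -1 is odd  yes
6. A = -1 ≠ -3, but B = -6 = -6 (second disjunct)  yes
7. values -10 ≤ -6 ≤ -1  yes
8. E = -10 = -10 (first disjunct)  yes
9. max(-1, -1) = -1  yes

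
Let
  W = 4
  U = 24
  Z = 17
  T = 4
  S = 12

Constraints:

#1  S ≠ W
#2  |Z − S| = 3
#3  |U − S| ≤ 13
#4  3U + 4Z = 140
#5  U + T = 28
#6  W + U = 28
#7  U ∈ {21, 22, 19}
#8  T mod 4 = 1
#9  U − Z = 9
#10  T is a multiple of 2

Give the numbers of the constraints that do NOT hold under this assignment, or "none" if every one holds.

#1 S = 12, W = 4; distinct — holds.
#2 |17 − 12| = 5, not 3 — fails.
#3 |24 − 12| = 12; 12 ≤ 13 — holds.
#4 3U + 4Z = 3(24) + 4(17) = 140 — holds.
#5 U + T = 24 + 4 = 28 — holds.
#6 W + U = 4 + 24 = 28 — holds.
#7 U = 24 is not in {21, 22, 19} — fails.
#8 4 mod 4 = 0, not 1 — fails.
#9 U − Z = 24 − 17 = 7, not 9 — fails.
#10 4 / 2 = 2, so 2 divides 4 — holds.

Constraints 2, 7, 8, 9 are violated.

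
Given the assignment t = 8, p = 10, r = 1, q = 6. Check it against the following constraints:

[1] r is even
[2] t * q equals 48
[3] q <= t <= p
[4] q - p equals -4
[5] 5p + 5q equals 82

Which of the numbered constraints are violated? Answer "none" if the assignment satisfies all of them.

[1] r = 1 is odd  ✘
[2] t * q = 8 * 6 = 48  ✔
[3] values 6 <= 8 <= 10  ✔
[4] q - p = 6 - 10 = -4  ✔
[5] 5p + 5q = 5(10) + 5(6) = 80, not 82  ✘

Constraints 1 and 5 are violated.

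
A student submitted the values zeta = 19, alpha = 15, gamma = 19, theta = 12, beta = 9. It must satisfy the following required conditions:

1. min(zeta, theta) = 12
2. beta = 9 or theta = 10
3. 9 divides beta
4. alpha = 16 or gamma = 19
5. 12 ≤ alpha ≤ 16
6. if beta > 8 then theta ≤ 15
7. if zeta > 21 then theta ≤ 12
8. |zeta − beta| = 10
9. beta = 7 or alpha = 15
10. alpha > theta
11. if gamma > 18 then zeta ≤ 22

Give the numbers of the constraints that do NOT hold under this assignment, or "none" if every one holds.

1. min(19, 12) = 12  OK
2. beta = 9 = 9 (first disjunct)  OK
3. 9 / 9 = 1, so 9 divides 9  OK
4. alpha = 15 ≠ 16, but gamma = 19 = 19 (second disjunct)  OK
5. alpha = 15 lies in [12, 16]  OK
6. beta = 9 > 8, so we need theta ≤ 15; theta = 12 ≤ 15  OK
7. zeta = 19, not > 21; antecedent false, conditional vacuously true  OK
8. |19 − 9| = 10  OK
9. beta = 9 ≠ 7, but alpha = 15 = 15 (second disjunct)  OK
10. alpha = 15, theta = 12; 15 > 12  OK
11. gamma = 19 > 18, so we need zeta ≤ 22; zeta = 19 ≤ 22  OK

Yes — all constraints hold.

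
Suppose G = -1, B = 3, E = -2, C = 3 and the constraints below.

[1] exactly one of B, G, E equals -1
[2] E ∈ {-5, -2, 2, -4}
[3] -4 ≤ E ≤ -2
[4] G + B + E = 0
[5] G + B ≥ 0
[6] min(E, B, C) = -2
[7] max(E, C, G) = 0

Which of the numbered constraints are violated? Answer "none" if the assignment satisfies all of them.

[1] B=3, G=-1, E=-2; 1 of them equals -1 — OK.
[2] E = -2 is in {-5, -2, 2, -4} — OK.
[3] E = -2 lies in [-4, -2] — OK.
[4] G + B + E = -1 + 3 + (-2) = 0 — OK.
[5] G + B = -1 + 3 = 2; 2 ≥ 0 — OK.
[6] min(-2, 3, 3) = -2 — OK.
[7] max(-2, 3, -1) = 3, not 0 — violated.

Constraint 7 is violated.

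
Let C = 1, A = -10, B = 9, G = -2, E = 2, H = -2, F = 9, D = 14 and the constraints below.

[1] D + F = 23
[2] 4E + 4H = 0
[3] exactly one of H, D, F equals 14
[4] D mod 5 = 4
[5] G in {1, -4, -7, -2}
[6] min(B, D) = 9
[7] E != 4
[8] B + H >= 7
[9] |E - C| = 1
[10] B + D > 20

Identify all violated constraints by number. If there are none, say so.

None — every constraint holds.

[1] D + F = 14 + 9 = 23 — satisfied.
[2] 4E + 4H = 4(2) + 4(-2) = 0 — satisfied.
[3] H=-2, D=14, F=9; 1 of them equals 14 — satisfied.
[4] 14 mod 5 = 4 — satisfied.
[5] G = -2 is in {1, -4, -7, -2} — satisfied.
[6] min(9, 14) = 9 — satisfied.
[7] E = 2, and 2 ≠ 4 — satisfied.
[8] B + H = 9 + (-2) = 7; 7 ≥ 7 — satisfied.
[9] |2 - 1| = 1 — satisfied.
[10] B + D = 9 + 14 = 23; 23 > 20 — satisfied.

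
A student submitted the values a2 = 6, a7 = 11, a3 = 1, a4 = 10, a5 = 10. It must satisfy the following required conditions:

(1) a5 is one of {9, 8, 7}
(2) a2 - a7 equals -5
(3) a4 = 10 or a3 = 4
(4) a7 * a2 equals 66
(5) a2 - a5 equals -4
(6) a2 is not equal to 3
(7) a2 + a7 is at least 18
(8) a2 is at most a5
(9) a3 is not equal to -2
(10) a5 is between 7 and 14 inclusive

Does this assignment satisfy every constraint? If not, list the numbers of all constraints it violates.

(1) a5 = 10 is not in {9, 8, 7} — fails.
(2) a2 - a7 = 6 - 11 = -5 — holds.
(3) a4 = 10 = 10 (first disjunct) — holds.
(4) a7 * a2 = 11 * 6 = 66 — holds.
(5) a2 - a5 = 6 - 10 = -4 — holds.
(6) a2 = 6, and 6 ≠ 3 — holds.
(7) a2 + a7 = 6 + 11 = 17; 17 < 18, bound 18 not met — fails.
(8) a2 = 6, a5 = 10; 6 ≤ 10 — holds.
(9) a3 = 1, and 1 ≠ -2 — holds.
(10) a5 = 10 lies in [7, 14] — holds.

No — constraints 1, 7 are not satisfied.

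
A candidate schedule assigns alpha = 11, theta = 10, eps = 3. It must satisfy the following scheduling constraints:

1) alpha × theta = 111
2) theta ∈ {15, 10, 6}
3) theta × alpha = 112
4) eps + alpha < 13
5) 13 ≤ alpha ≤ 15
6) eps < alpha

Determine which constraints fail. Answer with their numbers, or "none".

Constraints 1, 3, 4, 5 do not hold.

1) alpha × theta = 11 × 10 = 110, not 111  ✗
2) theta = 10 is in {15, 10, 6}  ✓
3) theta × alpha = 10 × 11 = 110, not 112  ✗
4) eps + alpha = 3 + 11 = 14; 14 ≥ 13, bound 13 not met  ✗
5) alpha = 11 is outside [13, 15]  ✗
6) eps = 3, alpha = 11; 3 < 11  ✓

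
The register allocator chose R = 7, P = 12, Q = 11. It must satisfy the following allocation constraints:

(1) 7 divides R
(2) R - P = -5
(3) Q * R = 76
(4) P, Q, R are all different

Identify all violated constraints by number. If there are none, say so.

(1) 7 / 7 = 1, so 7 divides 7 — holds.
(2) R - P = 7 - 12 = -5 — holds.
(3) Q * R = 11 * 7 = 77, not 76 — fails.
(4) values 12, 11, 7 are pairwise distinct — holds.

No — constraint 3 is not satisfied.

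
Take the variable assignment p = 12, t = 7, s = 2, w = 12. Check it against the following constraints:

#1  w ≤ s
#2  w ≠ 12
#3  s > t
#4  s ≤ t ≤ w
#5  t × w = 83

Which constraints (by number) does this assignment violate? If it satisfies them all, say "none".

#1 w = 12, s = 2; 12 > 2 (want ≤)  ✘
#2 w = 12, but 12 is required to differ  ✘
#3 s = 2, t = 7; 2 ≤ 7 (want >)  ✘
#4 values 2 ≤ 7 ≤ 12  ✔
#5 t × w = 7 × 12 = 84, not 83  ✘

Constraints 1, 2, 3, and 5 are violated.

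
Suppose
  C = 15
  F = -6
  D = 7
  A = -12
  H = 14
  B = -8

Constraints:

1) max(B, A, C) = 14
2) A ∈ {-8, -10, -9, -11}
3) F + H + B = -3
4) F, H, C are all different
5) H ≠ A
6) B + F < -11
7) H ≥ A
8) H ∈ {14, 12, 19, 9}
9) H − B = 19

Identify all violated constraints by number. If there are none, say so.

1) max(-8, -12, 15) = 15, not 14 — violated.
2) A = -12 is not in {-8, -10, -9, -11} — violated.
3) F + H + B = -6 + 14 + (-8) = 0, not -3 — violated.
4) values -6, 14, 15 are pairwise distinct — OK.
5) H = 14, A = -12; distinct — OK.
6) B + F = -8 + (-6) = -14; -14 < -11 — OK.
7) H = 14, A = -12; 14 ≥ -12 — OK.
8) H = 14 is in {14, 12, 19, 9} — OK.
9) H − B = 14 − (-8) = 22, not 19 — violated.

Constraints 1, 2, 3, 9 are violated.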